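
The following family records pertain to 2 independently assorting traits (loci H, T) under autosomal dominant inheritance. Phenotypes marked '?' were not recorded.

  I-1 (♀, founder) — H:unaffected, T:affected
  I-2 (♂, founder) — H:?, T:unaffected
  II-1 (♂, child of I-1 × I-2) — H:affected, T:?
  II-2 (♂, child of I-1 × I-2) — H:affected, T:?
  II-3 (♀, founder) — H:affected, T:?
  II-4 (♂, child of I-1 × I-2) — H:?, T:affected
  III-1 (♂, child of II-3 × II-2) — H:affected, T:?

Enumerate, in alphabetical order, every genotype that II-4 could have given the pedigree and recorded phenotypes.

II-4 ∈ {Hh Tt, hh Tt}

H/I-1 un ·: hh
H/I-2 ? ·: Hh|HH
H/II-1 aff I-1×I-2: Hh
H/II-2 aff I-1×I-2: Hh
H/II-3 aff ·: Hh|HH
H/II-4 ? I-1×I-2: hh|Hh
H/III-1 aff II-3×II-2: Hh|HH
⇒ H over [I-1,I-2,II-1,II-2,II-3,II-4,III-1]: 12 consistent
T/I-1 aff ·: Tt|TT
T/I-2 un ·: tt
T/II-1 ? I-1×I-2: tt|Tt
T/II-2 ? I-1×I-2: tt|Tt
T/II-3 ? ·: tt|Tt|TT
T/II-4 aff I-1×I-2: Tt
T/III-1 ? II-3×II-2: tt|Tt|TT
⇒ T over [I-1,I-2,II-1,II-2,II-3,II-4,III-1]: 29 consistent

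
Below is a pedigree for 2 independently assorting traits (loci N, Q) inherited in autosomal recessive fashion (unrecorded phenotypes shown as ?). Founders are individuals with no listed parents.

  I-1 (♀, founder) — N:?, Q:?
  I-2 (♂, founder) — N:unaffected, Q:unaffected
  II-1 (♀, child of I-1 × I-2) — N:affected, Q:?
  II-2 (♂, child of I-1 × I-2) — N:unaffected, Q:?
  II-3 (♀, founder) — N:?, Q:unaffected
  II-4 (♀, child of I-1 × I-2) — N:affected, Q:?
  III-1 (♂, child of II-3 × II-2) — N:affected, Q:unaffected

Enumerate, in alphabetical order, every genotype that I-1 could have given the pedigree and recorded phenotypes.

I-1 ∈ {Nn QQ, Nn Qq, Nn qq, nn QQ, nn Qq, nn qq}

N/I-1 ? ·: Nn|nn
N/I-2 un ·: Nn
N/II-1 aff I-1×I-2: nn
N/II-2 un I-1×I-2: Nn
N/II-3 ? ·: Nn|nn
N/II-4 aff I-1×I-2: nn
N/III-1 aff II-3×II-2: nn
⇒ N over [I-1,I-2,II-1,II-2,II-3,II-4,III-1]: 4 consistent
Q/I-1 ? ·: QQ|Qq|qq
Q/I-2 un ·: QQ|Qq
Q/II-1 ? I-1×I-2: QQ|Qq|qq
Q/II-2 ? I-1×I-2: QQ|Qq|qq
Q/II-3 un ·: QQ|Qq
Q/II-4 ? I-1×I-2: QQ|Qq|qq
Q/III-1 un II-3×II-2: QQ|Qq
⇒ Q over [I-1,I-2,II-1,II-2,II-3,II-4,III-1]: 168 consistent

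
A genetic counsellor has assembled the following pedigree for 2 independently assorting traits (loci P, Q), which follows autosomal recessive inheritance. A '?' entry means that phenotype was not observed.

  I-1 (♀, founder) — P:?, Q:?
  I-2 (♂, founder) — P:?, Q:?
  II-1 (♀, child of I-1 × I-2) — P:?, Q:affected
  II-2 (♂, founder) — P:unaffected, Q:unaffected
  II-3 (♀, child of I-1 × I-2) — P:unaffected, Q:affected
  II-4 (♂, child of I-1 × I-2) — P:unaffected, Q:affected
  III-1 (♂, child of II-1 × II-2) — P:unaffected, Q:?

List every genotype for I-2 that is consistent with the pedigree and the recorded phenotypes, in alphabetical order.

P/I-1 ? ·: PP|Pp|pp
P/I-2 ? ·: PP|Pp|pp
P/II-1 ? I-1×I-2: PP|Pp|pp
P/II-2 un ·: PP|Pp
P/II-3 un I-1×I-2: PP|Pp
P/II-4 un I-1×I-2: PP|Pp
P/III-1 un II-1×II-2: PP|Pp
⇒ P over [I-1,I-2,II-1,II-2,II-3,II-4,III-1]: 115 consistent
Q/I-1 ? ·: Qq|qq
Q/I-2 ? ·: Qq|qq
Q/II-1 aff I-1×I-2: qq
Q/II-2 un ·: QQ|Qq
Q/II-3 aff I-1×I-2: qq
Q/II-4 aff I-1×I-2: qq
Q/III-1 ? II-1×II-2: Qq|qq
⇒ Q over [I-1,I-2,II-1,II-2,II-3,II-4,III-1]: 12 consistent

I-2 ∈ {PP Qq, PP qq, Pp Qq, Pp qq, pp Qq, pp qq}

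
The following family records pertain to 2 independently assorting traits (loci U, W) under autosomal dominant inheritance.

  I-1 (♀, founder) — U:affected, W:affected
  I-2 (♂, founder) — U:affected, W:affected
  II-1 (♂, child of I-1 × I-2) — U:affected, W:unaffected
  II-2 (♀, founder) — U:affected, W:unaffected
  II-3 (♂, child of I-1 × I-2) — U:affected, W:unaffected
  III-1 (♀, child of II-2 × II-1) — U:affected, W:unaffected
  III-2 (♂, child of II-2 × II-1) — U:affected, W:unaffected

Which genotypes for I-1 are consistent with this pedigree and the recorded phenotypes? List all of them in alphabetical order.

U/I-1 aff ·: Uu|UU
U/I-2 aff ·: Uu|UU
U/II-1 aff I-1×I-2: Uu|UU
U/II-2 aff ·: Uu|UU
U/II-3 aff I-1×I-2: Uu|UU
U/III-1 aff II-2×II-1: Uu|UU
U/III-2 aff II-2×II-1: Uu|UU
⇒ U over [I-1,I-2,II-1,II-2,II-3,III-1,III-2]: 83 consistent
W/I-1 aff ·: Ww
W/I-2 aff ·: Ww
W/II-1 un I-1×I-2: ww
W/II-2 un ·: ww
W/II-3 un I-1×I-2: ww
W/III-1 un II-2×II-1: ww
W/III-2 un II-2×II-1: ww
⇒ W over [I-1,I-2,II-1,II-2,II-3,III-1,III-2]: 1 consistent

I-1 ∈ {UU Ww, Uu Ww}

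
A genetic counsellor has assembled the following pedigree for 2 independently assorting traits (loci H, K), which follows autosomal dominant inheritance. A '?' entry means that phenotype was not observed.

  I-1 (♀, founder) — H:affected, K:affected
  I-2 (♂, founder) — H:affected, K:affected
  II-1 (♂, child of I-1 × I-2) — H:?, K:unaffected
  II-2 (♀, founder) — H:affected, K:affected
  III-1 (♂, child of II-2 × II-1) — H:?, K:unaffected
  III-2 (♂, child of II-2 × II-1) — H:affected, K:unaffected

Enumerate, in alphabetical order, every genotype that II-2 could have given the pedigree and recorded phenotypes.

H/I-1 aff ·: Hh|HH
H/I-2 aff ·: Hh|HH
H/II-1 ? I-1×I-2: hh|Hh|HH
H/II-2 aff ·: Hh|HH
H/III-1 ? II-2×II-1: hh|Hh|HH
H/III-2 aff II-2×II-1: Hh|HH
⇒ H over [I-1,I-2,II-1,II-2,III-1,III-2]: 53 consistent
K/I-1 aff ·: Kk
K/I-2 aff ·: Kk
K/II-1 un I-1×I-2: kk
K/II-2 aff ·: Kk
K/III-1 un II-2×II-1: kk
K/III-2 un II-2×II-1: kk
⇒ K over [I-1,I-2,II-1,II-2,III-1,III-2]: 1 consistent

II-2 ∈ {HH Kk, Hh Kk}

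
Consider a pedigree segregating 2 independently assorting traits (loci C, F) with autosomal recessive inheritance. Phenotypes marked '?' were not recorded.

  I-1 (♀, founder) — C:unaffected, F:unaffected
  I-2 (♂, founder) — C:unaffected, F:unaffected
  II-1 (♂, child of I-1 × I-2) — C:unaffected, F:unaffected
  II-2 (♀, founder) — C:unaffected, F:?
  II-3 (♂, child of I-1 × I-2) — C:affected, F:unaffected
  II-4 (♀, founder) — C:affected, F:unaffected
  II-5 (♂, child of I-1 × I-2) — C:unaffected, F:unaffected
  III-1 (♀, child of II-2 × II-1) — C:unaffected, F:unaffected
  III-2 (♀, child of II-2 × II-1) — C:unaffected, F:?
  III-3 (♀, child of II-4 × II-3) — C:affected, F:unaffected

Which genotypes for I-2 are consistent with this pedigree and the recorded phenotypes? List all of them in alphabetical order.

I-2 ∈ {Cc FF, Cc Ff}

C/I-1 un ·: Cc
C/I-2 un ·: Cc
C/II-1 un I-1×I-2: CC|Cc
C/II-2 un ·: CC|Cc
C/II-3 aff I-1×I-2: cc
C/II-4 aff ·: cc
C/II-5 un I-1×I-2: CC|Cc
C/III-1 un II-2×II-1: CC|Cc
C/III-2 un II-2×II-1: CC|Cc
C/III-3 aff II-4×II-3: cc
⇒ C over [I-1,I-2,II-1,II-2,II-3,II-4,II-5,III-1,III-2,III-3]: 26 consistent
F/I-1 un ·: FF|Ff
F/I-2 un ·: FF|Ff
F/II-1 un I-1×I-2: FF|Ff
F/II-2 ? ·: FF|Ff|ff
F/II-3 un I-1×I-2: FF|Ff
F/II-4 un ·: FF|Ff
F/II-5 un I-1×I-2: FF|Ff
F/III-1 un II-2×II-1: FF|Ff
F/III-2 ? II-2×II-1: FF|Ff|ff
F/III-3 un II-4×II-3: FF|Ff
⇒ F over [I-1,I-2,II-1,II-2,II-3,II-4,II-5,III-1,III-2,III-3]: 774 consistent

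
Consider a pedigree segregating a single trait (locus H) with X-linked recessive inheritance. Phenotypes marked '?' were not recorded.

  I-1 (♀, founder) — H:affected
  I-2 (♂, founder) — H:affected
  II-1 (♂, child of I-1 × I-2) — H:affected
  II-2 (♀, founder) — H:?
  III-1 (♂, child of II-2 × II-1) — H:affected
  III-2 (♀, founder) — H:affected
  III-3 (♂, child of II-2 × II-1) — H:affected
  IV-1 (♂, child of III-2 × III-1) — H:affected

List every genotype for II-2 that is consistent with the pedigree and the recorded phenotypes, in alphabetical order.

H/I-1 aff ·: X^hX^h
H/I-2 aff ·: X^hY
H/II-1 aff I-1×I-2: X^hY
H/II-2 ? ·: X^HX^h|X^hX^h
H/III-1 aff II-2×II-1: X^hY
H/III-2 aff ·: X^hX^h
H/III-3 aff II-2×II-1: X^hY
H/IV-1 aff III-2×III-1: X^hY
⇒ H over [I-1,I-2,II-1,II-2,III-1,III-2,III-3,IV-1]: 2 consistent

II-2 ∈ {X^HX^h, X^hX^h}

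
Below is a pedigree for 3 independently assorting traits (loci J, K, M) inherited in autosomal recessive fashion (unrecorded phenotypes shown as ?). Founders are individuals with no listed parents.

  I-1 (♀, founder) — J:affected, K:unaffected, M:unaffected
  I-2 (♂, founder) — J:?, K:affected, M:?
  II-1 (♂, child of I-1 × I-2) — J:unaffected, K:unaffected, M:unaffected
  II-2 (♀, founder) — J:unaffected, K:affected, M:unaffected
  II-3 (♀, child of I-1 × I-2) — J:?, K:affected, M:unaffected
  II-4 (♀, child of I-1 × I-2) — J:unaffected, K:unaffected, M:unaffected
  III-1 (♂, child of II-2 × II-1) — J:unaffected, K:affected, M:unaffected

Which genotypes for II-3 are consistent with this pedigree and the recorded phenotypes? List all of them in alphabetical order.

II-3 ∈ {Jj kk MM, Jj kk Mm, jj kk MM, jj kk Mm}

J/I-1 aff ·: jj
J/I-2 ? ·: JJ|Jj
J/II-1 un I-1×I-2: Jj
J/II-2 un ·: JJ|Jj
J/II-3 ? I-1×I-2: Jj|jj
J/II-4 un I-1×I-2: Jj
J/III-1 un II-2×II-1: JJ|Jj
⇒ J over [I-1,I-2,II-1,II-2,II-3,II-4,III-1]: 12 consistent
K/I-1 un ·: Kk
K/I-2 aff ·: kk
K/II-1 un I-1×I-2: Kk
K/II-2 aff ·: kk
K/II-3 aff I-1×I-2: kk
K/II-4 un I-1×I-2: Kk
K/III-1 aff II-2×II-1: kk
⇒ K over [I-1,I-2,II-1,II-2,II-3,II-4,III-1]: 1 consistent
M/I-1 un ·: MM|Mm
M/I-2 ? ·: MM|Mm|mm
M/II-1 un I-1×I-2: MM|Mm
M/II-2 un ·: MM|Mm
M/II-3 un I-1×I-2: MM|Mm
M/II-4 un I-1×I-2: MM|Mm
M/III-1 un II-2×II-1: MM|Mm
⇒ M over [I-1,I-2,II-1,II-2,II-3,II-4,III-1]: 95 consistent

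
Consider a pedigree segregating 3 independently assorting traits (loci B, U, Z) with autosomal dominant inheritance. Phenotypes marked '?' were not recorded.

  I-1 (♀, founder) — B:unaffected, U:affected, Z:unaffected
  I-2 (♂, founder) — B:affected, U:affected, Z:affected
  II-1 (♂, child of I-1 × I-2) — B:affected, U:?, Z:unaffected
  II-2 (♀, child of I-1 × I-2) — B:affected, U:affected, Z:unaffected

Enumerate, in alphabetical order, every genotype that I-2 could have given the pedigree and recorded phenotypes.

B/I-1 un ·: bb
B/I-2 aff ·: Bb|BB
B/II-1 aff I-1×I-2: Bb
B/II-2 aff I-1×I-2: Bb
⇒ B over [I-1,I-2,II-1,II-2]: 2 consistent
U/I-1 aff ·: Uu|UU
U/I-2 aff ·: Uu|UU
U/II-1 ? I-1×I-2: uu|Uu|UU
U/II-2 aff I-1×I-2: Uu|UU
⇒ U over [I-1,I-2,II-1,II-2]: 15 consistent
Z/I-1 un ·: zz
Z/I-2 aff ·: Zz
Z/II-1 un I-1×I-2: zz
Z/II-2 un I-1×I-2: zz
⇒ Z over [I-1,I-2,II-1,II-2]: 1 consistent

I-2 ∈ {BB UU Zz, BB Uu Zz, Bb UU Zz, Bb Uu Zz}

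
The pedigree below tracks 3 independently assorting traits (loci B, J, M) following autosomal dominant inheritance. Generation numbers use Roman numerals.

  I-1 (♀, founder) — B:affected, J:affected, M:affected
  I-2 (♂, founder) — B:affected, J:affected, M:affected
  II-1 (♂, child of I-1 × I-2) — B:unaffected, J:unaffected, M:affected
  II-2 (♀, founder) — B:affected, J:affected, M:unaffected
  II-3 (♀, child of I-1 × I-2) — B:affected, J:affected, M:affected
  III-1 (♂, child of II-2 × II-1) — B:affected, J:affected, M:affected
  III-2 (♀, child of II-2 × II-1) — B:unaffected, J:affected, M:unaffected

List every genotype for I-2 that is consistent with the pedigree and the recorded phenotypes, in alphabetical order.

B/I-1 aff ·: Bb
B/I-2 aff ·: Bb
B/II-1 un I-1×I-2: bb
B/II-2 aff ·: Bb
B/II-3 aff I-1×I-2: Bb|BB
B/III-1 aff II-2×II-1: Bb
B/III-2 un II-2×II-1: bb
⇒ B over [I-1,I-2,II-1,II-2,II-3,III-1,III-2]: 2 consistent
J/I-1 aff ·: Jj
J/I-2 aff ·: Jj
J/II-1 un I-1×I-2: jj
J/II-2 aff ·: Jj|JJ
J/II-3 aff I-1×I-2: Jj|JJ
J/III-1 aff II-2×II-1: Jj
J/III-2 aff II-2×II-1: Jj
⇒ J over [I-1,I-2,II-1,II-2,II-3,III-1,III-2]: 4 consistent
M/I-1 aff ·: Mm|MM
M/I-2 aff ·: Mm|MM
M/II-1 aff I-1×I-2: Mm
M/II-2 un ·: mm
M/II-3 aff I-1×I-2: Mm|MM
M/III-1 aff II-2×II-1: Mm
M/III-2 un II-2×II-1: mm
⇒ M over [I-1,I-2,II-1,II-2,II-3,III-1,III-2]: 6 consistent

I-2 ∈ {Bb Jj MM, Bb Jj Mm}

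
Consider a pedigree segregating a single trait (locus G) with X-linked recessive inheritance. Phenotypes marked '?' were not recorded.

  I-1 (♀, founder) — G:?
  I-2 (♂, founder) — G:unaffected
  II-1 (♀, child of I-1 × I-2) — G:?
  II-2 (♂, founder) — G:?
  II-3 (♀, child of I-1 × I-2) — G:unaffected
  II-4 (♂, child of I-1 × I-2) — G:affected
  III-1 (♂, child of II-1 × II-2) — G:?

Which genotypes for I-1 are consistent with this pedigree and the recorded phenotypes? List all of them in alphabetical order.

G/I-1 ? ·: X^GX^g|X^gX^g
G/I-2 un ·: X^GY
G/II-1 ? I-1×I-2: X^GX^G|X^GX^g
G/II-2 ? ·: X^GY|X^gY
G/II-3 un I-1×I-2: X^GX^G|X^GX^g
G/II-4 aff I-1×I-2: X^gY
G/III-1 ? II-1×II-2: X^GY|X^gY
⇒ G over [I-1,I-2,II-1,II-2,II-3,II-4,III-1]: 16 consistent

I-1 ∈ {X^GX^g, X^gX^g}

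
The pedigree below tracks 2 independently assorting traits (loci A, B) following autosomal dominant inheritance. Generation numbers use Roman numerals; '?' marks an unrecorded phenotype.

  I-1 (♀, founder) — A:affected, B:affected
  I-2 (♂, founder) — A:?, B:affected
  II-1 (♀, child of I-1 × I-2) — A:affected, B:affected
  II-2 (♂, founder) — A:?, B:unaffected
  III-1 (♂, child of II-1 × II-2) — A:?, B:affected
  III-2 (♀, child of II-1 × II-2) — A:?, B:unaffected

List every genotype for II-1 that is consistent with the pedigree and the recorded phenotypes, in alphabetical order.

II-1 ∈ {AA Bb, Aa Bb}

A/I-1 aff ·: Aa|AA
A/I-2 ? ·: aa|Aa|AA
A/II-1 aff I-1×I-2: Aa|AA
A/II-2 ? ·: aa|Aa|AA
A/III-1 ? II-1×II-2: aa|Aa|AA
A/III-2 ? II-1×II-2: aa|Aa|AA
⇒ A over [I-1,I-2,II-1,II-2,III-1,III-2]: 109 consistent
B/I-1 aff ·: Bb|BB
B/I-2 aff ·: Bb|BB
B/II-1 aff I-1×I-2: Bb
B/II-2 un ·: bb
B/III-1 aff II-1×II-2: Bb
B/III-2 un II-1×II-2: bb
⇒ B over [I-1,I-2,II-1,II-2,III-1,III-2]: 3 consistent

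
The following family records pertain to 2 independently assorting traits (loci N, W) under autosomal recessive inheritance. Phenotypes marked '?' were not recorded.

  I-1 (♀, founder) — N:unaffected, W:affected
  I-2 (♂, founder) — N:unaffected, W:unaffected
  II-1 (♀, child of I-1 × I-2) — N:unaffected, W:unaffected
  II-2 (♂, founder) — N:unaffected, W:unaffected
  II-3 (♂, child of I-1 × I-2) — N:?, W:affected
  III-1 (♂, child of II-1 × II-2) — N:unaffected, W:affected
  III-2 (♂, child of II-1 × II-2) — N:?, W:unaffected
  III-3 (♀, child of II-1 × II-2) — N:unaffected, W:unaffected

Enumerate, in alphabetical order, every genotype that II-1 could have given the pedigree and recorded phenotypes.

N/I-1 un ·: NN|Nn
N/I-2 un ·: NN|Nn
N/II-1 un I-1×I-2: NN|Nn
N/II-2 un ·: NN|Nn
N/II-3 ? I-1×I-2: NN|Nn|nn
N/III-1 un II-1×II-2: NN|Nn
N/III-2 ? II-1×II-2: NN|Nn|nn
N/III-3 un II-1×II-2: NN|Nn
⇒ N over [I-1,I-2,II-1,II-2,II-3,III-1,III-2,III-3]: 212 consistent
W/I-1 aff ·: ww
W/I-2 un ·: Ww
W/II-1 un I-1×I-2: Ww
W/II-2 un ·: Ww
W/II-3 aff I-1×I-2: ww
W/III-1 aff II-1×II-2: ww
W/III-2 un II-1×II-2: WW|Ww
W/III-3 un II-1×II-2: WW|Ww
⇒ W over [I-1,I-2,II-1,II-2,II-3,III-1,III-2,III-3]: 4 consistent

II-1 ∈ {NN Ww, Nn Ww}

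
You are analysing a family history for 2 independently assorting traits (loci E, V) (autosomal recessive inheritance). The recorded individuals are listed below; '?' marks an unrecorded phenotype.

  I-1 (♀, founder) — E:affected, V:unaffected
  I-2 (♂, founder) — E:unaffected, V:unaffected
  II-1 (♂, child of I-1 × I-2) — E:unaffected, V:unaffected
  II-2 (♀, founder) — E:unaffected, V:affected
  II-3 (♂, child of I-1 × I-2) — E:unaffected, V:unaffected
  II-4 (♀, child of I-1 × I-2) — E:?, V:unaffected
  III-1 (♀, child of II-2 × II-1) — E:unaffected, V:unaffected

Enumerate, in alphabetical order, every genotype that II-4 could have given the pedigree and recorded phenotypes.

II-4 ∈ {Ee VV, Ee Vv, ee VV, ee Vv}

E/I-1 aff ·: ee
E/I-2 un ·: EE|Ee
E/II-1 un I-1×I-2: Ee
E/II-2 un ·: EE|Ee
E/II-3 un I-1×I-2: Ee
E/II-4 ? I-1×I-2: Ee|ee
E/III-1 un II-2×II-1: EE|Ee
⇒ E over [I-1,I-2,II-1,II-2,II-3,II-4,III-1]: 12 consistent
V/I-1 un ·: VV|Vv
V/I-2 un ·: VV|Vv
V/II-1 un I-1×I-2: VV|Vv
V/II-2 aff ·: vv
V/II-3 un I-1×I-2: VV|Vv
V/II-4 un I-1×I-2: VV|Vv
V/III-1 un II-2×II-1: Vv
⇒ V over [I-1,I-2,II-1,II-2,II-3,II-4,III-1]: 25 consistent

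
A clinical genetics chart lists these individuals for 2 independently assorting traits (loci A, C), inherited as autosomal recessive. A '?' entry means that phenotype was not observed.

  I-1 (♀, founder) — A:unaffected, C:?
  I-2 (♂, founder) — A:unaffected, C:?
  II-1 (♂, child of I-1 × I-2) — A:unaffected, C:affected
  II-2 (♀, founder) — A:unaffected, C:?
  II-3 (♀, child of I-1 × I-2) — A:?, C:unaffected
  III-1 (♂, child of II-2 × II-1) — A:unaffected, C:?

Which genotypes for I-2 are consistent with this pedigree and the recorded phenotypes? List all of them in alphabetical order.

I-2 ∈ {AA Cc, AA cc, Aa Cc, Aa cc}

A/I-1 un ·: AA|Aa
A/I-2 un ·: AA|Aa
A/II-1 un I-1×I-2: AA|Aa
A/II-2 un ·: AA|Aa
A/II-3 ? I-1×I-2: AA|Aa|aa
A/III-1 un II-2×II-1: AA|Aa
⇒ A over [I-1,I-2,II-1,II-2,II-3,III-1]: 52 consistent
C/I-1 ? ·: Cc|cc
C/I-2 ? ·: Cc|cc
C/II-1 aff I-1×I-2: cc
C/II-2 ? ·: CC|Cc|cc
C/II-3 un I-1×I-2: CC|Cc
C/III-1 ? II-2×II-1: Cc|cc
⇒ C over [I-1,I-2,II-1,II-2,II-3,III-1]: 16 consistent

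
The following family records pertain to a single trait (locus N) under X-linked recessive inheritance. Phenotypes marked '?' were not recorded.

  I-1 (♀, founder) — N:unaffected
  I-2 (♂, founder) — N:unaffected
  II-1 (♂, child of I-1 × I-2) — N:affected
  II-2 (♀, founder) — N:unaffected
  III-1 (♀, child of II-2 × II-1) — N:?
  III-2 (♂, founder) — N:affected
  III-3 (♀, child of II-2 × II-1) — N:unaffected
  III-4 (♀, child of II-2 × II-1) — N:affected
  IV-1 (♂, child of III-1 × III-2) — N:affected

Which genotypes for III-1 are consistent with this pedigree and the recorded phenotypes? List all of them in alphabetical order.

N/I-1 un ·: X^NX^n
N/I-2 un ·: X^NY
N/II-1 aff I-1×I-2: X^nY
N/II-2 un ·: X^NX^n
N/III-1 ? II-2×II-1: X^NX^n|X^nX^n
N/III-2 aff ·: X^nY
N/III-3 un II-2×II-1: X^NX^n
N/III-4 aff II-2×II-1: X^nX^n
N/IV-1 aff III-1×III-2: X^nY
⇒ N over [I-1,I-2,II-1,II-2,III-1,III-2,III-3,III-4,IV-1]: 2 consistent

III-1 ∈ {X^NX^n, X^nX^n}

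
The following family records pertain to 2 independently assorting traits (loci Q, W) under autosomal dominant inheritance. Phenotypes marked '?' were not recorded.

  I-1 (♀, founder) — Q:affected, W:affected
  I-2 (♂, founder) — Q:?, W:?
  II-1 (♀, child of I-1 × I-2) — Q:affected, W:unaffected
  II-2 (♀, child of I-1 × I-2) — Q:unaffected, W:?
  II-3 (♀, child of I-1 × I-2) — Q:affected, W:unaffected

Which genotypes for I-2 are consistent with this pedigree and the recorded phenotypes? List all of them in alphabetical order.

I-2 ∈ {Qq Ww, Qq ww, qq Ww, qq ww}

Q/I-1 aff ·: Qq
Q/I-2 ? ·: qq|Qq
Q/II-1 aff I-1×I-2: Qq|QQ
Q/II-2 un I-1×I-2: qq
Q/II-3 aff I-1×I-2: Qq|QQ
⇒ Q over [I-1,I-2,II-1,II-2,II-3]: 5 consistent
W/I-1 aff ·: Ww
W/I-2 ? ·: ww|Ww
W/II-1 un I-1×I-2: ww
W/II-2 ? I-1×I-2: ww|Ww|WW
W/II-3 un I-1×I-2: ww
⇒ W over [I-1,I-2,II-1,II-2,II-3]: 5 consistent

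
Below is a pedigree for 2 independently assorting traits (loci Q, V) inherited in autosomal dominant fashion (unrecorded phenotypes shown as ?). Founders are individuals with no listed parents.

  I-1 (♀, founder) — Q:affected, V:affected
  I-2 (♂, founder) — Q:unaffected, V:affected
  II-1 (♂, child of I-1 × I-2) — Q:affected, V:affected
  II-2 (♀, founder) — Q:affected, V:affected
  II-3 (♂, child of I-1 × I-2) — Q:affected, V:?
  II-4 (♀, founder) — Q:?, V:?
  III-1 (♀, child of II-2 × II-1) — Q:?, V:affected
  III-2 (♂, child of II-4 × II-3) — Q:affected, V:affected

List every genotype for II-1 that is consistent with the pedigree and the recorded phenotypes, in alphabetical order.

II-1 ∈ {Qq VV, Qq Vv}

Q/I-1 aff ·: Qq|QQ
Q/I-2 un ·: qq
Q/II-1 aff I-1×I-2: Qq
Q/II-2 aff ·: Qq|QQ
Q/II-3 aff I-1×I-2: Qq
Q/II-4 ? ·: qq|Qq|QQ
Q/III-1 ? II-2×II-1: qq|Qq|QQ
Q/III-2 aff II-4×II-3: Qq|QQ
⇒ Q over [I-1,I-2,II-1,II-2,II-3,II-4,III-1,III-2]: 50 consistent
V/I-1 aff ·: Vv|VV
V/I-2 aff ·: Vv|VV
V/II-1 aff I-1×I-2: Vv|VV
V/II-2 aff ·: Vv|VV
V/II-3 ? I-1×I-2: vv|Vv|VV
V/II-4 ? ·: vv|Vv|VV
V/III-1 aff II-2×II-1: Vv|VV
V/III-2 aff II-4×II-3: Vv|VV
⇒ V over [I-1,I-2,II-1,II-2,II-3,II-4,III-1,III-2]: 215 consistent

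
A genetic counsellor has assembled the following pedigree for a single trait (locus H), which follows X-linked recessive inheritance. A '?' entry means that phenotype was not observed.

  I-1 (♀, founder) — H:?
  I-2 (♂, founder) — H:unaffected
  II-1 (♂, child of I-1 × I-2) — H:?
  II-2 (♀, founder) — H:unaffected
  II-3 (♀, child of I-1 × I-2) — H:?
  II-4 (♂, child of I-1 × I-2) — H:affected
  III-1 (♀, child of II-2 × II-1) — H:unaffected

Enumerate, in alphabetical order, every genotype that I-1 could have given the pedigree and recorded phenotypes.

I-1 ∈ {X^HX^h, X^hX^h}

H/I-1 ? ·: X^HX^h|X^hX^h
H/I-2 un ·: X^HY
H/II-1 ? I-1×I-2: X^HY|X^hY
H/II-2 un ·: X^HX^H|X^HX^h
H/II-3 ? I-1×I-2: X^HX^H|X^HX^h
H/II-4 aff I-1×I-2: X^hY
H/III-1 un II-2×II-1: X^HX^H|X^HX^h
⇒ H over [I-1,I-2,II-1,II-2,II-3,II-4,III-1]: 12 consistent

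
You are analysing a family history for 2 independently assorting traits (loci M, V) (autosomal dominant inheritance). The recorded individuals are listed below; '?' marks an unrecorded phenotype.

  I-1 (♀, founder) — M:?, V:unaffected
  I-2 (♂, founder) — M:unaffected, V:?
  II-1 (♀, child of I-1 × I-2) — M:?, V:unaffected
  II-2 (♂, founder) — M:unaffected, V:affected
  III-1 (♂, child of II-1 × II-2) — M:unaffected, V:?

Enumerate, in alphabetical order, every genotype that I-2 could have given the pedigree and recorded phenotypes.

M/I-1 ? ·: mm|Mm|MM
M/I-2 un ·: mm
M/II-1 ? I-1×I-2: mm|Mm
M/II-2 un ·: mm
M/III-1 un II-1×II-2: mm
⇒ M over [I-1,I-2,II-1,II-2,III-1]: 4 consistent
V/I-1 un ·: vv
V/I-2 ? ·: vv|Vv
V/II-1 un I-1×I-2: vv
V/II-2 aff ·: Vv|VV
V/III-1 ? II-1×II-2: vv|Vv
⇒ V over [I-1,I-2,II-1,II-2,III-1]: 6 consistent

I-2 ∈ {mm Vv, mm vv}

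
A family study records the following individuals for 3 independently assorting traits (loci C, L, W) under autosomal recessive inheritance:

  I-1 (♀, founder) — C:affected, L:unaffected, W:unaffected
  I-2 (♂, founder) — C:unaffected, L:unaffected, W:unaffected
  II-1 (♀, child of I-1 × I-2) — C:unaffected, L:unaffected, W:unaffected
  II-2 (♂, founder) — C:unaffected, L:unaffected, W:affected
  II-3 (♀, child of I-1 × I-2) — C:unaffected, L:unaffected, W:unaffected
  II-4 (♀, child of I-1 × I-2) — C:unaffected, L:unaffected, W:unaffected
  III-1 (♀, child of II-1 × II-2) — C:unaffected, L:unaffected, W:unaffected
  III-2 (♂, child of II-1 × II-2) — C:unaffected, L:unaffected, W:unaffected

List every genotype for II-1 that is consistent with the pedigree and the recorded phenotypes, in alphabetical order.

C/I-1 aff ·: cc
C/I-2 un ·: CC|Cc
C/II-1 un I-1×I-2: Cc
C/II-2 un ·: CC|Cc
C/II-3 un I-1×I-2: Cc
C/II-4 un I-1×I-2: Cc
C/III-1 un II-1×II-2: CC|Cc
C/III-2 un II-1×II-2: CC|Cc
⇒ C over [I-1,I-2,II-1,II-2,II-3,II-4,III-1,III-2]: 16 consistent
L/I-1 un ·: LL|Ll
L/I-2 un ·: LL|Ll
L/II-1 un I-1×I-2: LL|Ll
L/II-2 un ·: LL|Ll
L/II-3 un I-1×I-2: LL|Ll
L/II-4 un I-1×I-2: LL|Ll
L/III-1 un II-1×II-2: LL|Ll
L/III-2 un II-1×II-2: LL|Ll
⇒ L over [I-1,I-2,II-1,II-2,II-3,II-4,III-1,III-2]: 161 consistent
W/I-1 un ·: WW|Ww
W/I-2 un ·: WW|Ww
W/II-1 un I-1×I-2: WW|Ww
W/II-2 aff ·: ww
W/II-3 un I-1×I-2: WW|Ww
W/II-4 un I-1×I-2: WW|Ww
W/III-1 un II-1×II-2: Ww
W/III-2 un II-1×II-2: Ww
⇒ W over [I-1,I-2,II-1,II-2,II-3,II-4,III-1,III-2]: 25 consistent

II-1 ∈ {Cc LL WW, Cc LL Ww, Cc Ll WW, Cc Ll Ww}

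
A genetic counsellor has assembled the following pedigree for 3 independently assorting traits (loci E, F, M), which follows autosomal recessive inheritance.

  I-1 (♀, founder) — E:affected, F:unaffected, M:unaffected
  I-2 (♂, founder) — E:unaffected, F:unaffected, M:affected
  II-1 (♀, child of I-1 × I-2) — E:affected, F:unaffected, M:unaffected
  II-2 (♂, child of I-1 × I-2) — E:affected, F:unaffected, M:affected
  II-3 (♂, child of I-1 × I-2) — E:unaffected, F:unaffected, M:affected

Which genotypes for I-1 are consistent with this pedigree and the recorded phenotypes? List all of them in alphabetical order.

I-1 ∈ {ee FF Mm, ee Ff Mm}

E/I-1 aff ·: ee
E/I-2 un ·: Ee
E/II-1 aff I-1×I-2: ee
E/II-2 aff I-1×I-2: ee
E/II-3 un I-1×I-2: Ee
⇒ E over [I-1,I-2,II-1,II-2,II-3]: 1 consistent
F/I-1 un ·: FF|Ff
F/I-2 un ·: FF|Ff
F/II-1 un I-1×I-2: FF|Ff
F/II-2 un I-1×I-2: FF|Ff
F/II-3 un I-1×I-2: FF|Ff
⇒ F over [I-1,I-2,II-1,II-2,II-3]: 25 consistent
M/I-1 un ·: Mm
M/I-2 aff ·: mm
M/II-1 un I-1×I-2: Mm
M/II-2 aff I-1×I-2: mm
M/II-3 aff I-1×I-2: mm
⇒ M over [I-1,I-2,II-1,II-2,II-3]: 1 consistent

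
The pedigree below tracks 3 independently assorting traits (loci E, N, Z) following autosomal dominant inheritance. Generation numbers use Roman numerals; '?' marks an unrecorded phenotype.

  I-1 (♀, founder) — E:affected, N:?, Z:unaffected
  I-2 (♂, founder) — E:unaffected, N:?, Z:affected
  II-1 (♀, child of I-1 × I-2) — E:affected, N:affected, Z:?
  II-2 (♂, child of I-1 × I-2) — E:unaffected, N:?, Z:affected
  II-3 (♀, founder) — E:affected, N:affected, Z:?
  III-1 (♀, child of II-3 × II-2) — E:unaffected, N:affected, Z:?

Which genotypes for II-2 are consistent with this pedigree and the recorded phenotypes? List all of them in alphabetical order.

E/I-1 aff ·: Ee
E/I-2 un ·: ee
E/II-1 aff I-1×I-2: Ee
E/II-2 un I-1×I-2: ee
E/II-3 aff ·: Ee
E/III-1 un II-3×II-2: ee
⇒ E over [I-1,I-2,II-1,II-2,II-3,III-1]: 1 consistent
N/I-1 ? ·: nn|Nn|NN
N/I-2 ? ·: nn|Nn|NN
N/II-1 aff I-1×I-2: Nn|NN
N/II-2 ? I-1×I-2: nn|Nn|NN
N/II-3 aff ·: Nn|NN
N/III-1 aff II-3×II-2: Nn|NN
⇒ N over [I-1,I-2,II-1,II-2,II-3,III-1]: 69 consistent
Z/I-1 un ·: zz
Z/I-2 aff ·: Zz|ZZ
Z/II-1 ? I-1×I-2: zz|Zz
Z/II-2 aff I-1×I-2: Zz
Z/II-3 ? ·: zz|Zz|ZZ
Z/III-1 ? II-3×II-2: zz|Zz|ZZ
⇒ Z over [I-1,I-2,II-1,II-2,II-3,III-1]: 21 consistent

II-2 ∈ {ee NN Zz, ee Nn Zz, ee nn Zz}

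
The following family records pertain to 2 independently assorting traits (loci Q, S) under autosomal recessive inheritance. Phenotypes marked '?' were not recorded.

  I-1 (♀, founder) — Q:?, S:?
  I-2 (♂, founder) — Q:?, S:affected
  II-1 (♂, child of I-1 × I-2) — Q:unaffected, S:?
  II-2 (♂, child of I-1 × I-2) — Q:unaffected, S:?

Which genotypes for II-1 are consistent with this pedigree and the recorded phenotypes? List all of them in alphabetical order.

II-1 ∈ {QQ Ss, QQ ss, Qq Ss, Qq ss}

Q/I-1 ? ·: QQ|Qq|qq
Q/I-2 ? ·: QQ|Qq|qq
Q/II-1 un I-1×I-2: QQ|Qq
Q/II-2 un I-1×I-2: QQ|Qq
⇒ Q over [I-1,I-2,II-1,II-2]: 17 consistent
S/I-1 ? ·: SS|Ss|ss
S/I-2 aff ·: ss
S/II-1 ? I-1×I-2: Ss|ss
S/II-2 ? I-1×I-2: Ss|ss
⇒ S over [I-1,I-2,II-1,II-2]: 6 consistent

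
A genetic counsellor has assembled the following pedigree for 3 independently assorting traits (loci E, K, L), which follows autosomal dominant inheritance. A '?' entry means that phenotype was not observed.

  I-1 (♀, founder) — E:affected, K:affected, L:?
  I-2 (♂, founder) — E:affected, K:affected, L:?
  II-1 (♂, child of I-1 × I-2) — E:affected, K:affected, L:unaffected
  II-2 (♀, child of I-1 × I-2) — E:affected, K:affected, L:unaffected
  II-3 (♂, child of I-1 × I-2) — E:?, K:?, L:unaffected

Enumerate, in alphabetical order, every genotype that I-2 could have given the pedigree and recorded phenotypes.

I-2 ∈ {EE KK Ll, EE KK ll, EE Kk Ll, EE Kk ll, Ee KK Ll, Ee KK ll, Ee Kk Ll, Ee Kk ll}

E/I-1 aff ·: Ee|EE
E/I-2 aff ·: Ee|EE
E/II-1 aff I-1×I-2: Ee|EE
E/II-2 aff I-1×I-2: Ee|EE
E/II-3 ? I-1×I-2: ee|Ee|EE
⇒ E over [I-1,I-2,II-1,II-2,II-3]: 29 consistent
K/I-1 aff ·: Kk|KK
K/I-2 aff ·: Kk|KK
K/II-1 aff I-1×I-2: Kk|KK
K/II-2 aff I-1×I-2: Kk|KK
K/II-3 ? I-1×I-2: kk|Kk|KK
⇒ K over [I-1,I-2,II-1,II-2,II-3]: 29 consistent
L/I-1 ? ·: ll|Ll
L/I-2 ? ·: ll|Ll
L/II-1 un I-1×I-2: ll
L/II-2 un I-1×I-2: ll
L/II-3 un I-1×I-2: ll
⇒ L over [I-1,I-2,II-1,II-2,II-3]: 4 consistent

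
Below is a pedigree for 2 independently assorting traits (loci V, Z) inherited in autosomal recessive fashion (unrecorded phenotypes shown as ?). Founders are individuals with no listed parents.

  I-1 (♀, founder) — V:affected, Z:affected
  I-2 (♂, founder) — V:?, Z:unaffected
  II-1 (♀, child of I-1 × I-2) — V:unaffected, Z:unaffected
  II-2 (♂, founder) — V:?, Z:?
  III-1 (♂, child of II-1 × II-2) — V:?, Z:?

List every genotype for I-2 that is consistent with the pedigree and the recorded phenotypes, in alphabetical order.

I-2 ∈ {VV ZZ, VV Zz, Vv ZZ, Vv Zz}

V/I-1 aff ·: vv
V/I-2 ? ·: VV|Vv
V/II-1 un I-1×I-2: Vv
V/II-2 ? ·: VV|Vv|vv
V/III-1 ? II-1×II-2: VV|Vv|vv
⇒ V over [I-1,I-2,II-1,II-2,III-1]: 14 consistent
Z/I-1 aff ·: zz
Z/I-2 un ·: ZZ|Zz
Z/II-1 un I-1×I-2: Zz
Z/II-2 ? ·: ZZ|Zz|zz
Z/III-1 ? II-1×II-2: ZZ|Zz|zz
⇒ Z over [I-1,I-2,II-1,II-2,III-1]: 14 consistent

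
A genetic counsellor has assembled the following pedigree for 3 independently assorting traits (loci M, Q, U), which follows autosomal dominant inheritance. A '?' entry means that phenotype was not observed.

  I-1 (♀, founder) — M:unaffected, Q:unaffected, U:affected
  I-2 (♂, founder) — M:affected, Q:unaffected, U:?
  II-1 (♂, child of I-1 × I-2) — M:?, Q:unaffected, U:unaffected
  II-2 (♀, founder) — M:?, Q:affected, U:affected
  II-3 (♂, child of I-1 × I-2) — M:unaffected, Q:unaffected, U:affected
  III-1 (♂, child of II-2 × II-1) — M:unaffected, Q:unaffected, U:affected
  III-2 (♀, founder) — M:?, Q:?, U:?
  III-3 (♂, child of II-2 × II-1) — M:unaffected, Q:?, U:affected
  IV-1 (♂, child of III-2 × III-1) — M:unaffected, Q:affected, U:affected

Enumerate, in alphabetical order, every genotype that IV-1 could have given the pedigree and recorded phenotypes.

IV-1 ∈ {mm Qq UU, mm Qq Uu}

M/I-1 un ·: mm
M/I-2 aff ·: Mm
M/II-1 ? I-1×I-2: mm|Mm
M/II-2 ? ·: mm|Mm
M/II-3 un I-1×I-2: mm
M/III-1 un II-2×II-1: mm
M/III-2 ? ·: mm|Mm
M/III-3 un II-2×II-1: mm
M/IV-1 un III-2×III-1: mm
⇒ M over [I-1,I-2,II-1,II-2,II-3,III-1,III-2,III-3,IV-1]: 8 consistent
Q/I-1 un ·: qq
Q/I-2 un ·: qq
Q/II-1 un I-1×I-2: qq
Q/II-2 aff ·: Qq
Q/II-3 un I-1×I-2: qq
Q/III-1 un II-2×II-1: qq
Q/III-2 ? ·: Qq|QQ
Q/III-3 ? II-2×II-1: qq|Qq
Q/IV-1 aff III-2×III-1: Qq
⇒ Q over [I-1,I-2,II-1,II-2,II-3,III-1,III-2,III-3,IV-1]: 4 consistent
U/I-1 aff ·: Uu
U/I-2 ? ·: uu|Uu
U/II-1 un I-1×I-2: uu
U/II-2 aff ·: Uu|UU
U/II-3 aff I-1×I-2: Uu|UU
U/III-1 aff II-2×II-1: Uu
U/III-2 ? ·: uu|Uu|UU
U/III-3 aff II-2×II-1: Uu
U/IV-1 aff III-2×III-1: Uu|UU
⇒ U over [I-1,I-2,II-1,II-2,II-3,III-1,III-2,III-3,IV-1]: 30 consistent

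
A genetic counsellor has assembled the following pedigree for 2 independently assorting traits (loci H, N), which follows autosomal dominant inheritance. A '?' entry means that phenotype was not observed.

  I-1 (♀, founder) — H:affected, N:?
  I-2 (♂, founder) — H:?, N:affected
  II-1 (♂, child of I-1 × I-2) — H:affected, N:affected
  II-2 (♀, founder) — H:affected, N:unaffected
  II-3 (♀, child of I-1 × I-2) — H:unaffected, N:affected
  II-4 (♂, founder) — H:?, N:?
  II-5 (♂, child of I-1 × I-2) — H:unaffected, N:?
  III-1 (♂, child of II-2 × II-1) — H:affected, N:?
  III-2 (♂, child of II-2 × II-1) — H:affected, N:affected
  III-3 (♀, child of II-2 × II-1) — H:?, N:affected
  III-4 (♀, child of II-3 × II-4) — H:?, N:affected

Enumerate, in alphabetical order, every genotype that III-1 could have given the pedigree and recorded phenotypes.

H/I-1 aff ·: Hh
H/I-2 ? ·: hh|Hh
H/II-1 aff I-1×I-2: Hh|HH
H/II-2 aff ·: Hh|HH
H/II-3 un I-1×I-2: hh
H/II-4 ? ·: hh|Hh|HH
H/II-5 un I-1×I-2: hh
H/III-1 aff II-2×II-1: Hh|HH
H/III-2 aff II-2×II-1: Hh|HH
H/III-3 ? II-2×II-1: hh|Hh|HH
H/III-4 ? II-3×II-4: hh|Hh
⇒ H over [I-1,I-2,II-1,II-2,II-3,II-4,II-5,III-1,III-2,III-3,III-4]: 196 consistent
N/I-1 ? ·: nn|Nn|NN
N/I-2 aff ·: Nn|NN
N/II-1 aff I-1×I-2: Nn|NN
N/II-2 un ·: nn
N/II-3 aff I-1×I-2: Nn|NN
N/II-4 ? ·: nn|Nn|NN
N/II-5 ? I-1×I-2: nn|Nn|NN
N/III-1 ? II-2×II-1: nn|Nn
N/III-2 aff II-2×II-1: Nn
N/III-3 aff II-2×II-1: Nn
N/III-4 aff II-3×II-4: Nn|NN
⇒ N over [I-1,I-2,II-1,II-2,II-3,II-4,II-5,III-1,III-2,III-3,III-4]: 223 consistent

III-1 ∈ {HH Nn, HH nn, Hh Nn, Hh nn}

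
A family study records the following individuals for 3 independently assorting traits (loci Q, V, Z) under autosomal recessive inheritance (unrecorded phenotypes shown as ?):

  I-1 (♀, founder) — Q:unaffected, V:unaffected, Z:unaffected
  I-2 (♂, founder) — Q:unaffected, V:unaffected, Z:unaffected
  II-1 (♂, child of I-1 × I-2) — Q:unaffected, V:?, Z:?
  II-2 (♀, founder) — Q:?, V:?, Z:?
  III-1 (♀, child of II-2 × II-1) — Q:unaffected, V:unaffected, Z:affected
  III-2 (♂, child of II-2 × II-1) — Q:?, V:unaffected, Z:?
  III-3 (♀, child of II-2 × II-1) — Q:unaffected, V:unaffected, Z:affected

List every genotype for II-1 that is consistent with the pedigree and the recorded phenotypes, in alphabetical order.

Q/I-1 un ·: QQ|Qq
Q/I-2 un ·: QQ|Qq
Q/II-1 un I-1×I-2: QQ|Qq
Q/II-2 ? ·: QQ|Qq|qq
Q/III-1 un II-2×II-1: QQ|Qq
Q/III-2 ? II-2×II-1: QQ|Qq|qq
Q/III-3 un II-2×II-1: QQ|Qq
⇒ Q over [I-1,I-2,II-1,II-2,III-1,III-2,III-3]: 106 consistent
V/I-1 un ·: VV|Vv
V/I-2 un ·: VV|Vv
V/II-1 ? I-1×I-2: VV|Vv|vv
V/II-2 ? ·: VV|Vv|vv
V/III-1 un II-2×II-1: VV|Vv
V/III-2 un II-2×II-1: VV|Vv
V/III-3 un II-2×II-1: VV|Vv
⇒ V over [I-1,I-2,II-1,II-2,III-1,III-2,III-3]: 93 consistent
Z/I-1 un ·: ZZ|Zz
Z/I-2 un ·: ZZ|Zz
Z/II-1 ? I-1×I-2: Zz|zz
Z/II-2 ? ·: Zz|zz
Z/III-1 aff II-2×II-1: zz
Z/III-2 ? II-2×II-1: ZZ|Zz|zz
Z/III-3 aff II-2×II-1: zz
⇒ Z over [I-1,I-2,II-1,II-2,III-1,III-2,III-3]: 18 consistent

II-1 ∈ {QQ VV Zz, QQ VV zz, QQ Vv Zz, QQ Vv zz, QQ vv Zz, QQ vv zz, Qq VV Zz, Qq VV zz, Qq Vv Zz, Qq Vv zz, Qq vv Zz, Qq vv zz}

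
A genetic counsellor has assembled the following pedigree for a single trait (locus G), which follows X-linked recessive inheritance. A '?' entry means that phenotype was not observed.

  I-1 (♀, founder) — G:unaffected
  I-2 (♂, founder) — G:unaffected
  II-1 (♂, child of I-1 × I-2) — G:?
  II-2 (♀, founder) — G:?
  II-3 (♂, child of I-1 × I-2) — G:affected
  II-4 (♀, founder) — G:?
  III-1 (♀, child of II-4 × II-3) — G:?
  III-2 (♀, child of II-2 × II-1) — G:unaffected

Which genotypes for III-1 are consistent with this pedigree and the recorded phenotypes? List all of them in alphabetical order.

G/I-1 un ·: X^GX^g
G/I-2 un ·: X^GY
G/II-1 ? I-1×I-2: X^GY|X^gY
G/II-2 ? ·: X^GX^G|X^GX^g|X^gX^g
G/II-3 aff I-1×I-2: X^gY
G/II-4 ? ·: X^GX^G|X^GX^g|X^gX^g
G/III-1 ? II-4×II-3: X^GX^g|X^gX^g
G/III-2 un II-2×II-1: X^GX^G|X^GX^g
⇒ G over [I-1,I-2,II-1,II-2,II-3,II-4,III-1,III-2]: 24 consistent

III-1 ∈ {X^GX^g, X^gX^g}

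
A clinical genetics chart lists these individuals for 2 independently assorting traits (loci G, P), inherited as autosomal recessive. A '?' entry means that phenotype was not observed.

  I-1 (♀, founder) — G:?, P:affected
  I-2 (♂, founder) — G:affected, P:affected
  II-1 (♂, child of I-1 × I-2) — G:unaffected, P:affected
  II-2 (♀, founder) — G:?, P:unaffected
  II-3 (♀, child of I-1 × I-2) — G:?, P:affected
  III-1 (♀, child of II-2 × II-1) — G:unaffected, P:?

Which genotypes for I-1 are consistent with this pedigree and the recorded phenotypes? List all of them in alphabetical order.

G/I-1 ? ·: GG|Gg
G/I-2 aff ·: gg
G/II-1 un I-1×I-2: Gg
G/II-2 ? ·: GG|Gg|gg
G/II-3 ? I-1×I-2: Gg|gg
G/III-1 un II-2×II-1: GG|Gg
⇒ G over [I-1,I-2,II-1,II-2,II-3,III-1]: 15 consistent
P/I-1 aff ·: pp
P/I-2 aff ·: pp
P/II-1 aff I-1×I-2: pp
P/II-2 un ·: PP|Pp
P/II-3 aff I-1×I-2: pp
P/III-1 ? II-2×II-1: Pp|pp
⇒ P over [I-1,I-2,II-1,II-2,II-3,III-1]: 3 consistent

I-1 ∈ {GG pp, Gg pp}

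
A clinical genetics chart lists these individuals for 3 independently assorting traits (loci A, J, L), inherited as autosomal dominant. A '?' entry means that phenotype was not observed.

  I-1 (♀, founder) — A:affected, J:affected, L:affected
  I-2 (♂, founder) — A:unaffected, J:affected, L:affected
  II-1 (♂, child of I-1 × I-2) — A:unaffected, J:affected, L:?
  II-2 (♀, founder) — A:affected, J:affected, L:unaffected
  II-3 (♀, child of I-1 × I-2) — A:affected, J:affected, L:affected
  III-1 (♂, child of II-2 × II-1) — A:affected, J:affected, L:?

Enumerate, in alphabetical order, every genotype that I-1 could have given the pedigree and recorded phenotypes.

I-1 ∈ {Aa JJ LL, Aa JJ Ll, Aa Jj LL, Aa Jj Ll}

A/I-1 aff ·: Aa
A/I-2 un ·: aa
A/II-1 un I-1×I-2: aa
A/II-2 aff ·: Aa|AA
A/II-3 aff I-1×I-2: Aa
A/III-1 aff II-2×II-1: Aa
⇒ A over [I-1,I-2,II-1,II-2,II-3,III-1]: 2 consistent
J/I-1 aff ·: Jj|JJ
J/I-2 aff ·: Jj|JJ
J/II-1 aff I-1×I-2: Jj|JJ
J/II-2 aff ·: Jj|JJ
J/II-3 aff I-1×I-2: Jj|JJ
J/III-1 aff II-2×II-1: Jj|JJ
⇒ J over [I-1,I-2,II-1,II-2,II-3,III-1]: 45 consistent
L/I-1 aff ·: Ll|LL
L/I-2 aff ·: Ll|LL
L/II-1 ? I-1×I-2: ll|Ll|LL
L/II-2 un ·: ll
L/II-3 aff I-1×I-2: Ll|LL
L/III-1 ? II-2×II-1: ll|Ll
⇒ L over [I-1,I-2,II-1,II-2,II-3,III-1]: 21 consistent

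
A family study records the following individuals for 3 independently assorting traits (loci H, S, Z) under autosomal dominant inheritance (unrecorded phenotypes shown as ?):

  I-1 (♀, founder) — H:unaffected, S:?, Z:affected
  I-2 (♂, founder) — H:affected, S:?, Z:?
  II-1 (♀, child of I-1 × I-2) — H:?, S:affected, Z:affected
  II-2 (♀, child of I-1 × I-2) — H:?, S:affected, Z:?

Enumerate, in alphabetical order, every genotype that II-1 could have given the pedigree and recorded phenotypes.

H/I-1 un ·: hh
H/I-2 aff ·: Hh|HH
H/II-1 ? I-1×I-2: hh|Hh
H/II-2 ? I-1×I-2: hh|Hh
⇒ H over [I-1,I-2,II-1,II-2]: 5 consistent
S/I-1 ? ·: ss|Ss|SS
S/I-2 ? ·: ss|Ss|SS
S/II-1 aff I-1×I-2: Ss|SS
S/II-2 aff I-1×I-2: Ss|SS
⇒ S over [I-1,I-2,II-1,II-2]: 17 consistent
Z/I-1 aff ·: Zz|ZZ
Z/I-2 ? ·: zz|Zz|ZZ
Z/II-1 aff I-1×I-2: Zz|ZZ
Z/II-2 ? I-1×I-2: zz|Zz|ZZ
⇒ Z over [I-1,I-2,II-1,II-2]: 18 consistent

II-1 ∈ {Hh SS ZZ, Hh SS Zz, Hh Ss ZZ, Hh Ss Zz, hh SS ZZ, hh SS Zz, hh Ss ZZ, hh Ss Zz}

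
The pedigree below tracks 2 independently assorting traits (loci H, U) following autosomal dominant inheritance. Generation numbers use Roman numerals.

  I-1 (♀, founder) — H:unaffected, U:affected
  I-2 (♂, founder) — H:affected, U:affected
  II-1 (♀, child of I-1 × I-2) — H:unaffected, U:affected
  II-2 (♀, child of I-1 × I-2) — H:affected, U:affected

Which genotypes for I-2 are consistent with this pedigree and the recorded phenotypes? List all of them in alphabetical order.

H/I-1 un ·: hh
H/I-2 aff ·: Hh
H/II-1 un I-1×I-2: hh
H/II-2 aff I-1×I-2: Hh
⇒ H over [I-1,I-2,II-1,II-2]: 1 consistent
U/I-1 aff ·: Uu|UU
U/I-2 aff ·: Uu|UU
U/II-1 aff I-1×I-2: Uu|UU
U/II-2 aff I-1×I-2: Uu|UU
⇒ U over [I-1,I-2,II-1,II-2]: 13 consistent

I-2 ∈ {Hh UU, Hh Uu}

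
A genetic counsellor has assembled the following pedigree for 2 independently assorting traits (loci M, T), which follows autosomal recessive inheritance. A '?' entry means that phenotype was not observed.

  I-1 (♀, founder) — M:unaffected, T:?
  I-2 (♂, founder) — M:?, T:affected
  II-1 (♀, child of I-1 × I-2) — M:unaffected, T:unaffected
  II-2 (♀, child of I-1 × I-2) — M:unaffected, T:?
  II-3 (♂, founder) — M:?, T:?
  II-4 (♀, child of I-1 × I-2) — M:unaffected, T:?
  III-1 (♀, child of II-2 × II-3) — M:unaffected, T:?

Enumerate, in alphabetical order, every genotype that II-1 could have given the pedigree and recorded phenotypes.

M/I-1 un ·: MM|Mm
M/I-2 ? ·: MM|Mm|mm
M/II-1 un I-1×I-2: MM|Mm
M/II-2 un I-1×I-2: MM|Mm
M/II-3 ? ·: MM|Mm|mm
M/II-4 un I-1×I-2: MM|Mm
M/III-1 un II-2×II-3: MM|Mm
⇒ M over [I-1,I-2,II-1,II-2,II-3,II-4,III-1]: 122 consistent
T/I-1 ? ·: TT|Tt
T/I-2 aff ·: tt
T/II-1 un I-1×I-2: Tt
T/II-2 ? I-1×I-2: Tt|tt
T/II-3 ? ·: TT|Tt|tt
T/II-4 ? I-1×I-2: Tt|tt
T/III-1 ? II-2×II-3: TT|Tt|tt
⇒ T over [I-1,I-2,II-1,II-2,II-3,II-4,III-1]: 29 consistent

II-1 ∈ {MM Tt, Mm Tt}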